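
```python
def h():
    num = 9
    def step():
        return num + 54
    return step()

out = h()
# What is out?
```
63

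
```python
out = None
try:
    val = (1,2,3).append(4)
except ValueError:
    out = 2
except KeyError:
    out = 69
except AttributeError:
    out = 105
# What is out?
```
105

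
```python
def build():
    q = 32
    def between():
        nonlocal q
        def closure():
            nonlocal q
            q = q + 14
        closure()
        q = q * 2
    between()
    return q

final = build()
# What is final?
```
92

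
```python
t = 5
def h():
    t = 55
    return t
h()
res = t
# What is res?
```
5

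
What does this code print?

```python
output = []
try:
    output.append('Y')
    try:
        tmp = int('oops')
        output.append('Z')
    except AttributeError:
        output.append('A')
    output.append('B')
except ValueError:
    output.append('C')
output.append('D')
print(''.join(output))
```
YCD

Inner handler doesn't match, propagates to outer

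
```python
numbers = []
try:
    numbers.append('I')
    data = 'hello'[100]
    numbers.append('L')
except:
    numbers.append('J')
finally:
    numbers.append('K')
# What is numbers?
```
['I', 'J', 'K']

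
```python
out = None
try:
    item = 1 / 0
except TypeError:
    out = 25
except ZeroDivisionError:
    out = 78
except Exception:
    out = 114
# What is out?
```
78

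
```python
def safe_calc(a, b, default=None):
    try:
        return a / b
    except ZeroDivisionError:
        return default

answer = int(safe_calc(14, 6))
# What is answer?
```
2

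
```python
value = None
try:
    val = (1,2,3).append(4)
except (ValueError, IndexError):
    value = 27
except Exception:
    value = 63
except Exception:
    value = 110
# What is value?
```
63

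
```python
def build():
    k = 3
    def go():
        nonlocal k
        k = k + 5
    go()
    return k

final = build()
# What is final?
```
8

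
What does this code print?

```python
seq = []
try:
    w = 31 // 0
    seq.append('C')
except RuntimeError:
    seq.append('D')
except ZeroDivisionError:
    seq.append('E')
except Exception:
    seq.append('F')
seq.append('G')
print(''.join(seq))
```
EG

ZeroDivisionError matches before generic Exception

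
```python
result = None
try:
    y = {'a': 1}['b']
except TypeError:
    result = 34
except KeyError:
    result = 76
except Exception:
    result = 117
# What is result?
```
76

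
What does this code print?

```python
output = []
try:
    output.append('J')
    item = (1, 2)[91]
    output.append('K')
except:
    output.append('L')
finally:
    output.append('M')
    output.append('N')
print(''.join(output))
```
JLMN

Code before exception runs, then except, then all of finally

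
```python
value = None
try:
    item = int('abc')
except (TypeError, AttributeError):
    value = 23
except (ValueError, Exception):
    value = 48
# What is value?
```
48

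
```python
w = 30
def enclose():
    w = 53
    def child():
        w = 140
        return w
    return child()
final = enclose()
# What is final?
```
140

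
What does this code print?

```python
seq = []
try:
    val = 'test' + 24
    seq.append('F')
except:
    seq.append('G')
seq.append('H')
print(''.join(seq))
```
GH

Exception raised in try, caught by bare except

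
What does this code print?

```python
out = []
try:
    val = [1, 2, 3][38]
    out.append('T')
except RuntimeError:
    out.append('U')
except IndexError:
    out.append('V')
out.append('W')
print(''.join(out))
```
VW

IndexError is caught by its specific handler, not RuntimeError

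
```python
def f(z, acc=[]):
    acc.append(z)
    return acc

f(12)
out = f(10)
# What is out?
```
[12, 10]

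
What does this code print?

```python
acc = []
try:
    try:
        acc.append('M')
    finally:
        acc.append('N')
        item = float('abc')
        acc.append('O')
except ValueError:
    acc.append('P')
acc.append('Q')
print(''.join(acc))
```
MNPQ

Exception in inner finally caught by outer except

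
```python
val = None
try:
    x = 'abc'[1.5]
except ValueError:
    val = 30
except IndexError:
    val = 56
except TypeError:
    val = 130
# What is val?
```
130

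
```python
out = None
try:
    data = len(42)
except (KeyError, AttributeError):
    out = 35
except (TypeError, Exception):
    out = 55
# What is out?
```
55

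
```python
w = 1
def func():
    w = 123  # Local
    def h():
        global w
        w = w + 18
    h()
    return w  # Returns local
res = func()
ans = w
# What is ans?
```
19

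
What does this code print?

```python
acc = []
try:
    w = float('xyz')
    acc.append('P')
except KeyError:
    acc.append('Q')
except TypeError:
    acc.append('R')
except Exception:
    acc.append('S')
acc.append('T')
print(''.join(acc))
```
ST

ValueError not specifically caught, falls to Exception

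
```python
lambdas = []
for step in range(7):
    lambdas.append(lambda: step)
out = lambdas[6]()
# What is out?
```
6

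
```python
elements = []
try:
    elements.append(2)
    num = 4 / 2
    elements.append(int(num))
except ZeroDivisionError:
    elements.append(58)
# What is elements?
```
[2, 2]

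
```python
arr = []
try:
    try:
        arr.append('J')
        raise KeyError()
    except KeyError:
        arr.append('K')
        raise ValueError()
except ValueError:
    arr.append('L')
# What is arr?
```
['J', 'K', 'L']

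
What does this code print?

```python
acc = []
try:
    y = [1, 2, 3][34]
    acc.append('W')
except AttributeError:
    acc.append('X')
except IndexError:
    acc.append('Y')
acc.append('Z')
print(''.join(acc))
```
YZ

IndexError is caught by its specific handler, not AttributeError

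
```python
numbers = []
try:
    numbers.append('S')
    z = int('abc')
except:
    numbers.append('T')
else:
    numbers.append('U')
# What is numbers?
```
['S', 'T']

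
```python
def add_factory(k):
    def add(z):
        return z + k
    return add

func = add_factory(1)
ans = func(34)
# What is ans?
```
35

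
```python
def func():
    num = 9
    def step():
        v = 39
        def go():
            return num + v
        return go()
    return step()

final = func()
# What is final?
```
48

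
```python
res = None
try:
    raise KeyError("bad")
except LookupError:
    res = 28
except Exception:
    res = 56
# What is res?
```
28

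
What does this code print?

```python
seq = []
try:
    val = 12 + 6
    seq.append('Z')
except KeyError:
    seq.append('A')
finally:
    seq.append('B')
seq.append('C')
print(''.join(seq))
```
ZBC

finally runs after normal execution too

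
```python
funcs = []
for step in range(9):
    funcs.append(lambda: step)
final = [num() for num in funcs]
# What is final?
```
[8, 8, 8, 8, 8, 8, 8, 8, 8]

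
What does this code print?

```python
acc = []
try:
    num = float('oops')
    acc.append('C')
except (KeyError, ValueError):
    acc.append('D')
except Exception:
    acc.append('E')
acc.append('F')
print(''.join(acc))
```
DF

ValueError matches tuple containing it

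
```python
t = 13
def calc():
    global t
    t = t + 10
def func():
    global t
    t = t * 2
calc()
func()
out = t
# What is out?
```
46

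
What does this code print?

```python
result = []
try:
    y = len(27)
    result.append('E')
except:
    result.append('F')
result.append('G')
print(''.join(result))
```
FG

Exception raised in try, caught by bare except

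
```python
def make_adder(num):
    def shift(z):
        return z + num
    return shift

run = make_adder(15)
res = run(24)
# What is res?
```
39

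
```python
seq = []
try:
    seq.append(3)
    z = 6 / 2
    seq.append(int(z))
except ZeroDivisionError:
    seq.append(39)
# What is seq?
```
[3, 3]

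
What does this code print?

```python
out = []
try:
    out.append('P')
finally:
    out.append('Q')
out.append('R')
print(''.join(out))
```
PQR

try/finally without except, no exception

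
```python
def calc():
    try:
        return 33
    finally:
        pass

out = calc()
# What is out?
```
33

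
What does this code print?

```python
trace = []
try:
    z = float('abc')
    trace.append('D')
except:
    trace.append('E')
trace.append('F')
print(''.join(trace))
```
EF

Exception raised in try, caught by bare except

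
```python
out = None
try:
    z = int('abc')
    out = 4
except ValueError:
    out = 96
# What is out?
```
96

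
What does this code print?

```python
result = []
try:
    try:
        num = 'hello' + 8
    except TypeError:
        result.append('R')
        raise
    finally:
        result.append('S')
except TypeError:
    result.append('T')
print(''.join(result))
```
RST

finally runs before re-raised exception propagates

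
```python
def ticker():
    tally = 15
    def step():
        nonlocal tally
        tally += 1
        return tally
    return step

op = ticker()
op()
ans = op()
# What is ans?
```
17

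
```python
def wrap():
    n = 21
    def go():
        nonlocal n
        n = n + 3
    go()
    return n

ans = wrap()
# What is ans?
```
24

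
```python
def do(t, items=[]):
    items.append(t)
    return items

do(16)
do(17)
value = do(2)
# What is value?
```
[16, 17, 2]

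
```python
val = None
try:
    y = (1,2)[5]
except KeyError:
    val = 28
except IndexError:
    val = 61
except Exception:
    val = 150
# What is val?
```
61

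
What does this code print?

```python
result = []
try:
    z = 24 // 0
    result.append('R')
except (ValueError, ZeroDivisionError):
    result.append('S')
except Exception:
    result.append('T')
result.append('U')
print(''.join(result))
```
SU

ZeroDivisionError matches tuple containing it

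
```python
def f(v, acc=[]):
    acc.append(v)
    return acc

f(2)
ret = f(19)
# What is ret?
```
[2, 19]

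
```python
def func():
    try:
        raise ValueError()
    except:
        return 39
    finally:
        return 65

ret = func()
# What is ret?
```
65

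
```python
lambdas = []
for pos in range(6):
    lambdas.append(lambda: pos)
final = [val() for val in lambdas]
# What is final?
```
[5, 5, 5, 5, 5, 5]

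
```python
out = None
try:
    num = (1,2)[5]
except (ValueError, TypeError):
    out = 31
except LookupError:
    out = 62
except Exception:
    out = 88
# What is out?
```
62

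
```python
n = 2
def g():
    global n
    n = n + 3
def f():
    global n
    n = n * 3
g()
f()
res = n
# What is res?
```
15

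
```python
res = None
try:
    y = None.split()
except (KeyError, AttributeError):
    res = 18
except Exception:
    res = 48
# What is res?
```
18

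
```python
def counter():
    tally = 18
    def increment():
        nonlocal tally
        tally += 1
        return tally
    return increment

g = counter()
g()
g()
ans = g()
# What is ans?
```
21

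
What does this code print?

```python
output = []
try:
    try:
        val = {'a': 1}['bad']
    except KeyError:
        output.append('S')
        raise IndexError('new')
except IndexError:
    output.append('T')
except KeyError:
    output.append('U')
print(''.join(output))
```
ST

New IndexError raised, caught by outer IndexError handler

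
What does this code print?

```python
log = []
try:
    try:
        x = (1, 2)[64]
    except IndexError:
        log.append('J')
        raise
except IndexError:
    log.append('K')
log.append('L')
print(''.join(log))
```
JKL

raise without argument re-raises current exception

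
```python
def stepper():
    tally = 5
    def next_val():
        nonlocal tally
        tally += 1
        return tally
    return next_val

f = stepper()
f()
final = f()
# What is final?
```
7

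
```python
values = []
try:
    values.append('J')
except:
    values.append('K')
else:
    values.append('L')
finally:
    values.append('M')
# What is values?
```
['J', 'L', 'M']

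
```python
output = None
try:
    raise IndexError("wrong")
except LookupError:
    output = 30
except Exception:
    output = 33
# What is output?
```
30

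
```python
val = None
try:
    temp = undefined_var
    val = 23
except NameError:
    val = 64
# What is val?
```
64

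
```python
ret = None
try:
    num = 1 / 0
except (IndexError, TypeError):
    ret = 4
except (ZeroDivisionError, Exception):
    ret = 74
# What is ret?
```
74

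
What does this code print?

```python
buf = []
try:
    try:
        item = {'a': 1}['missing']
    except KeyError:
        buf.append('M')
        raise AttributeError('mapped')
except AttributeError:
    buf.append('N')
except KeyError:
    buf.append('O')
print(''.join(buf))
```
MN

New AttributeError raised, caught by outer AttributeError handler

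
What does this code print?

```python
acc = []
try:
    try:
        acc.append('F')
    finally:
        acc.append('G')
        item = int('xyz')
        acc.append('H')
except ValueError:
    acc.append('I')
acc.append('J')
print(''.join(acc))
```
FGIJ

Exception in inner finally caught by outer except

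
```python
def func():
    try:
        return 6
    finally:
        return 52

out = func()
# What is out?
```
52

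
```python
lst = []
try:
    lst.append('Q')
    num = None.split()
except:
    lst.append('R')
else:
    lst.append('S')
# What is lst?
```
['Q', 'R']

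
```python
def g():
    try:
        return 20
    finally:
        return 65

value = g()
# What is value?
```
65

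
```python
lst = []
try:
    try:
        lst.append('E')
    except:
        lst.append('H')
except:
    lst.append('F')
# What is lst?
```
['E']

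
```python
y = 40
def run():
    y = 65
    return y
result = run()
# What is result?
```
65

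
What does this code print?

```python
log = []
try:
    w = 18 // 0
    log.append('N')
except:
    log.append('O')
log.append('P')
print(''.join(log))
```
OP

Exception raised in try, caught by bare except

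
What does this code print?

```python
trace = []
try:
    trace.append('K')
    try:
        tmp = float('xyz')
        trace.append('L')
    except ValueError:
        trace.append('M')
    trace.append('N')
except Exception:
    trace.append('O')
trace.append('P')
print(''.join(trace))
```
KMNP

Inner exception caught by inner handler, outer continues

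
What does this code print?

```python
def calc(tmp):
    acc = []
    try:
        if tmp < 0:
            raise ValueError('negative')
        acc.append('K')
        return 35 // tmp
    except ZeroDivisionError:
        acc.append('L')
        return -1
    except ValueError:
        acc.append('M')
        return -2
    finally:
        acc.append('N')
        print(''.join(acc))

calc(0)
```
KLN

tmp=0 causes ZeroDivisionError, caught, finally prints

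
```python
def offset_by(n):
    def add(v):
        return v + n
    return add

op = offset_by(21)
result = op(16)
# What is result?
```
37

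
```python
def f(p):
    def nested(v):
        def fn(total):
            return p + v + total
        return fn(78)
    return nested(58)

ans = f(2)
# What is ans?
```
138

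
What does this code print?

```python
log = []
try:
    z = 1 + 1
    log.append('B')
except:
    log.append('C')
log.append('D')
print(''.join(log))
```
BD

No exception, try block completes normally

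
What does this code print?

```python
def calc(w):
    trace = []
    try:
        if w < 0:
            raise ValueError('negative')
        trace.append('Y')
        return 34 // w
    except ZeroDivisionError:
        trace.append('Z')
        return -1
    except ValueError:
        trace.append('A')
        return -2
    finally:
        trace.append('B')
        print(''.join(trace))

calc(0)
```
YZB

w=0 causes ZeroDivisionError, caught, finally prints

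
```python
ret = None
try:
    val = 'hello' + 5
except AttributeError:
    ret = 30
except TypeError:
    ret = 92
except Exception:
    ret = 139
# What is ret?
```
92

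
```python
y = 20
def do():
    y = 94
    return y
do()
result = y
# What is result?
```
20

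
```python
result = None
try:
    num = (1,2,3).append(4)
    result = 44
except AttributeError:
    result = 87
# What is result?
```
87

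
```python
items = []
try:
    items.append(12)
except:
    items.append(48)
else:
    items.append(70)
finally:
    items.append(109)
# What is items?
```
[12, 70, 109]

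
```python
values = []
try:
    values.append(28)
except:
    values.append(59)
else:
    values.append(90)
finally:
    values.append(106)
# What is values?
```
[28, 90, 106]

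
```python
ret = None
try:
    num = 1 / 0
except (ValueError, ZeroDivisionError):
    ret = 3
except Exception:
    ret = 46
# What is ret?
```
3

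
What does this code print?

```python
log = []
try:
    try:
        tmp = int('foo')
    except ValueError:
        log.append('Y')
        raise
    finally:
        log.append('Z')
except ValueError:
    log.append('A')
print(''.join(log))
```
YZA

finally runs before re-raised exception propagates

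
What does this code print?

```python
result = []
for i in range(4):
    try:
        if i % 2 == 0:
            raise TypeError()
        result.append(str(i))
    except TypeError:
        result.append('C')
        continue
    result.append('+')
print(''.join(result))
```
C1+C3+

continue in except skips rest of loop body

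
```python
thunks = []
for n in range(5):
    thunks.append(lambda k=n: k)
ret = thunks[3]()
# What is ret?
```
3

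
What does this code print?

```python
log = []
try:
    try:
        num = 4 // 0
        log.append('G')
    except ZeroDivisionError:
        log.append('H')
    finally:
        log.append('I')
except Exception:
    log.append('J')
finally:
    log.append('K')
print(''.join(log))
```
HIK

Both finally blocks run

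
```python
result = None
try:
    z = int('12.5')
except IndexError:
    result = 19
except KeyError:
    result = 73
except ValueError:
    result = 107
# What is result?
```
107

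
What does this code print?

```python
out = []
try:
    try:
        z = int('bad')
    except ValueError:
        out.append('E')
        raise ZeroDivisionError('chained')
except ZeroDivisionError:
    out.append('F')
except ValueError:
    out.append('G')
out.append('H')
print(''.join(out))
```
EFH

ZeroDivisionError raised and caught, original ValueError not re-raised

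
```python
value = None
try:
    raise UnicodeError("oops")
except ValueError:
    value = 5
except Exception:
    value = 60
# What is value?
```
5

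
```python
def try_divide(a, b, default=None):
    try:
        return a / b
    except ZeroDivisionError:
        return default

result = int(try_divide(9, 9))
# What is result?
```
1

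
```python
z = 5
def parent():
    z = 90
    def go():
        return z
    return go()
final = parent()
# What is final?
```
90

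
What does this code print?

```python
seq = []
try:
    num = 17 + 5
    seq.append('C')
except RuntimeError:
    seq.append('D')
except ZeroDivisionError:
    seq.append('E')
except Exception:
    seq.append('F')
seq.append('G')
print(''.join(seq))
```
CG

No exception, try block completes normally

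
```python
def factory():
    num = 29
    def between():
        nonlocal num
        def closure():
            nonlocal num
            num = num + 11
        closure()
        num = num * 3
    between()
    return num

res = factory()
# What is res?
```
120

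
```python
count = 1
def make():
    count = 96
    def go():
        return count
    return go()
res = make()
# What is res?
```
96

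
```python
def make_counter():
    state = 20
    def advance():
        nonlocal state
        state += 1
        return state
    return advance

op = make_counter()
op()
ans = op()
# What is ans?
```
22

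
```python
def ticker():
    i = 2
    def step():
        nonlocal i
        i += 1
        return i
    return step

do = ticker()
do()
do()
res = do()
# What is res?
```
5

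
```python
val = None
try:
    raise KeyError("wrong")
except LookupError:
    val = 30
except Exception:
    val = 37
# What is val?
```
30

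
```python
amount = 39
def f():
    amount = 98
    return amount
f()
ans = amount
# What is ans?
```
39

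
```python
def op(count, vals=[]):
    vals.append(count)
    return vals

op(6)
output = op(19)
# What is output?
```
[6, 19]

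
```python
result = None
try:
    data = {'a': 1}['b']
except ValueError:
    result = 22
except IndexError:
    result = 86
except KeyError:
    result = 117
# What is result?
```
117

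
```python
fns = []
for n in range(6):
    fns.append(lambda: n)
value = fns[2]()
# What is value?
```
5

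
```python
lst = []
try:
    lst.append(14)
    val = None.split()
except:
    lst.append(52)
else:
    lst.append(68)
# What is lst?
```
[14, 52]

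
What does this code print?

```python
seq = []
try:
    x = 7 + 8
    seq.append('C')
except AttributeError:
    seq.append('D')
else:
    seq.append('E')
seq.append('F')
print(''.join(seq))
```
CEF

else block runs when no exception occurs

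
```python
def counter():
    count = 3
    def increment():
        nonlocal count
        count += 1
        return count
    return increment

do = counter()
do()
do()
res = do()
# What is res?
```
6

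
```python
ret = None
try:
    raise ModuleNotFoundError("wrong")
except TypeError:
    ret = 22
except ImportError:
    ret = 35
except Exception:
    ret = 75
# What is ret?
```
35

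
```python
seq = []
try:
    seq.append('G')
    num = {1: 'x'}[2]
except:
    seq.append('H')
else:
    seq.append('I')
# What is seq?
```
['G', 'H']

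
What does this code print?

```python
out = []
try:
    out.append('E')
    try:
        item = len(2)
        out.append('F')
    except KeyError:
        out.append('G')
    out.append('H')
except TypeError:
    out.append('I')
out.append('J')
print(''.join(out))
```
EIJ

Inner handler doesn't match, propagates to outer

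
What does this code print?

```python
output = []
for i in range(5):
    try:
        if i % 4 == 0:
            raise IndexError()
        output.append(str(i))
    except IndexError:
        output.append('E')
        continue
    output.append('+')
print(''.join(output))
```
E1+2+3+E

continue in except skips rest of loop body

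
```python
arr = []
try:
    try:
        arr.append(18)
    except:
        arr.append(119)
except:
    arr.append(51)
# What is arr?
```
[18]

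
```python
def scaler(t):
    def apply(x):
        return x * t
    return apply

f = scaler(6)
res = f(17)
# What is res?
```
102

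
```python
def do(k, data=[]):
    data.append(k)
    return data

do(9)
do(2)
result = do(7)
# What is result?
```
[9, 2, 7]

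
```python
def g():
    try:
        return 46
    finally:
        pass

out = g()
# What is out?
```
46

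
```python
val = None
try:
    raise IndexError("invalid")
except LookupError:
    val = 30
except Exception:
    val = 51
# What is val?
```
30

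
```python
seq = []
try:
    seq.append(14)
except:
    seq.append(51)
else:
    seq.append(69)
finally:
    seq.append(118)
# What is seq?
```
[14, 69, 118]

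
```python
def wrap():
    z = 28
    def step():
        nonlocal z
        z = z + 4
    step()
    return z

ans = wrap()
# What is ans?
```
32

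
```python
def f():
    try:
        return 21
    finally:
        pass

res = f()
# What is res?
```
21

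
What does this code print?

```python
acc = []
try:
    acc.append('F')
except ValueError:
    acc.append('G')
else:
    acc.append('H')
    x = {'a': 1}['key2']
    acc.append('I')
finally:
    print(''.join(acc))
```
FH

Try succeeds, else appends 'H', KeyError in else is uncaught, finally prints before exception propagates ('I' never appended)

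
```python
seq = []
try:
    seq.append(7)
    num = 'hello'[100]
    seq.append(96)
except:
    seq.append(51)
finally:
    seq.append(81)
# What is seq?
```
[7, 51, 81]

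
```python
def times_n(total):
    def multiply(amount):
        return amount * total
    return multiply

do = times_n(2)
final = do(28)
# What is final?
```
56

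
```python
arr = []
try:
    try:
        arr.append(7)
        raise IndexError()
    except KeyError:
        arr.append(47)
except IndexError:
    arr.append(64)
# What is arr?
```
[7, 64]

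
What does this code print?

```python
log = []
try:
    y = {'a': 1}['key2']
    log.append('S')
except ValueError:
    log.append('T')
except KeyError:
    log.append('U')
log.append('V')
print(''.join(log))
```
UV

KeyError is caught by its specific handler, not ValueError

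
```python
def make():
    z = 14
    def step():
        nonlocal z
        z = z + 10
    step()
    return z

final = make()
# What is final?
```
24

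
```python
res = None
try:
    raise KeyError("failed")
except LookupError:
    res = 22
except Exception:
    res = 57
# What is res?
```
22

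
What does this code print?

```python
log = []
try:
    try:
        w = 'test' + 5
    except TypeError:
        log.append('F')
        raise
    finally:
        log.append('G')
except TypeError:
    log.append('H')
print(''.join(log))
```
FGH

finally runs before re-raised exception propagates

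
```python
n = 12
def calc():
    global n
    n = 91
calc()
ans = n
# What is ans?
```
91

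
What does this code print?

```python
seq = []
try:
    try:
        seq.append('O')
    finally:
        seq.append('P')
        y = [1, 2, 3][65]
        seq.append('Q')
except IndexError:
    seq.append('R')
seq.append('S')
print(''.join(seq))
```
OPRS

Exception in inner finally caught by outer except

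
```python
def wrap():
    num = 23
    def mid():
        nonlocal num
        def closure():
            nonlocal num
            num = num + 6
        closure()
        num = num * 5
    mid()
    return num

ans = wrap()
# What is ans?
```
145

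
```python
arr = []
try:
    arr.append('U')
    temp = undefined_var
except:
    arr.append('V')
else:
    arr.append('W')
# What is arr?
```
['U', 'V']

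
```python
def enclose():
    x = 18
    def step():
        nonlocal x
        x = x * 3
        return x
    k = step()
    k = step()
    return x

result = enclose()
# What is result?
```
162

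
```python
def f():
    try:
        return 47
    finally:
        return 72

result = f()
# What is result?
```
72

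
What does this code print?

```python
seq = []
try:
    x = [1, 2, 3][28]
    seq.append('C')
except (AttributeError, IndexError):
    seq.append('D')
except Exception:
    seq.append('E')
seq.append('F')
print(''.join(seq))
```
DF

IndexError matches tuple containing it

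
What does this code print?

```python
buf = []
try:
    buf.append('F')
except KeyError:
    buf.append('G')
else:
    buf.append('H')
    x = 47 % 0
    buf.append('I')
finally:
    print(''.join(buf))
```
FH

Try succeeds, else appends 'H', ZeroDivisionError in else is uncaught, finally prints before exception propagates ('I' never appended)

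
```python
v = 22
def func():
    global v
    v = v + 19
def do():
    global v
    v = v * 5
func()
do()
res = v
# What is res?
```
205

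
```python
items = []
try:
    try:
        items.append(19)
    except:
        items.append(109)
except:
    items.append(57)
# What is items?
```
[19]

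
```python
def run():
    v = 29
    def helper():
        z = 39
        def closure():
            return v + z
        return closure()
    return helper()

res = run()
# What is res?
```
68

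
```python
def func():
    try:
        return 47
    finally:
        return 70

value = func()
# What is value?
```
70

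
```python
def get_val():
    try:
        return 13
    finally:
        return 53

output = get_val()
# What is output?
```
53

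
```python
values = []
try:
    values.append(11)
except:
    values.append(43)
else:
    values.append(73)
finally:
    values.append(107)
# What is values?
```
[11, 73, 107]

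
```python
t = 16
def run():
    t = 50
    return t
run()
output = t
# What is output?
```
16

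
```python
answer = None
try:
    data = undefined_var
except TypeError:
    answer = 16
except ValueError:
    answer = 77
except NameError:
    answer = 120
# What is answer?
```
120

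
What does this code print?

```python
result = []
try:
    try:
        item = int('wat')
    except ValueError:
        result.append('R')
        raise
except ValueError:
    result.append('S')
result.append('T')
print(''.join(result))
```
RST

raise without argument re-raises current exception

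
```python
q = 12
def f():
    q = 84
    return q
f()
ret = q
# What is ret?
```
12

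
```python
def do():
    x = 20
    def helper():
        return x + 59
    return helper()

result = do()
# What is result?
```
79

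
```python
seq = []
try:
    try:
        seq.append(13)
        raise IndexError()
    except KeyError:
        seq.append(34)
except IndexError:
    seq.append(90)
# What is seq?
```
[13, 90]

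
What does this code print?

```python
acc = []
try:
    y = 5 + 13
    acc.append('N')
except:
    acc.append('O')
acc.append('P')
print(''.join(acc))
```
NP

No exception, try block completes normally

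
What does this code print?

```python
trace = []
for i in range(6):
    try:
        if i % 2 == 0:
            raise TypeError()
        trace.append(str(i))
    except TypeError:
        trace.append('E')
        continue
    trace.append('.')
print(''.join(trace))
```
E1.E3.E5.

continue in except skips rest of loop body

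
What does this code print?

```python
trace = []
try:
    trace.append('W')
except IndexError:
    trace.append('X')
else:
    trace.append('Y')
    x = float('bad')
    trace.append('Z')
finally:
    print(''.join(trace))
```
WY

Try succeeds, else appends 'Y', ValueError in else is uncaught, finally prints before exception propagates ('Z' never appended)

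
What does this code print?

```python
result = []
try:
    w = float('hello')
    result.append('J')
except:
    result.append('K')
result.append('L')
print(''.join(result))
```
KL

Exception raised in try, caught by bare except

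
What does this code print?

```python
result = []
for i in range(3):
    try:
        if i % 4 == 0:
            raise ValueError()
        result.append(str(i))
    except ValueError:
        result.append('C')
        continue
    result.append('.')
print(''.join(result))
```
C1.2.

continue in except skips rest of loop body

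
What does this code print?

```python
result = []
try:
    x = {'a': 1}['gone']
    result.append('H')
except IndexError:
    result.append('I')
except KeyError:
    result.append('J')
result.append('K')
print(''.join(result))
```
JK

KeyError is caught by its specific handler, not IndexError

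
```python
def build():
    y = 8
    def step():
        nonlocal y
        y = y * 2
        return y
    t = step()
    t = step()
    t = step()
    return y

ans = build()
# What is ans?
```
64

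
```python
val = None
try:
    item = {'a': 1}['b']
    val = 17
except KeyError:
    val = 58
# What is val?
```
58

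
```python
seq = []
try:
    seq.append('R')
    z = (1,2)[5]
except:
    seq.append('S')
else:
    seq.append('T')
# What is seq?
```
['R', 'S']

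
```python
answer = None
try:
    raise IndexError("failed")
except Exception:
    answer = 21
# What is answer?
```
21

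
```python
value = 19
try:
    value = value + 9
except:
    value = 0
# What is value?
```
28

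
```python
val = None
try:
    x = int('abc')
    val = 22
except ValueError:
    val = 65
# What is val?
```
65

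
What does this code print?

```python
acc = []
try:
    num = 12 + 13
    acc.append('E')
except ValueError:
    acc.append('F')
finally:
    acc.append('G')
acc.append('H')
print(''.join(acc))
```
EGH

finally runs after normal execution too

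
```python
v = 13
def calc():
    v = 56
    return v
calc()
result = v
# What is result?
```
13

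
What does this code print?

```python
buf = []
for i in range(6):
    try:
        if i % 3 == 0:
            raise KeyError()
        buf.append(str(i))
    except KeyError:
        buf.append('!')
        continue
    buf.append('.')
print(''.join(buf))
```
!1.2.!4.5.

continue in except skips rest of loop body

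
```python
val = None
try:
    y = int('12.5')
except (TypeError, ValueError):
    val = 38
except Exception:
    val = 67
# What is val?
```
38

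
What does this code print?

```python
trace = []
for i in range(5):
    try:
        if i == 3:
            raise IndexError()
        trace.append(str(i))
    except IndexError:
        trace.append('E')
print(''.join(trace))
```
012E4

Exception on i=3 caught, loop continues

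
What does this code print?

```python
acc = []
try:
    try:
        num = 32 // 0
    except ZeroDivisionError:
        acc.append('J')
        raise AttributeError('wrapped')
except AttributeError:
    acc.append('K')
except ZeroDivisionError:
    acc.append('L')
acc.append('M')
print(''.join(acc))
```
JKM

AttributeError raised and caught, original ZeroDivisionError not re-raised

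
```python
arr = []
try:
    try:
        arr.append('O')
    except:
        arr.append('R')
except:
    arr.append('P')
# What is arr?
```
['O']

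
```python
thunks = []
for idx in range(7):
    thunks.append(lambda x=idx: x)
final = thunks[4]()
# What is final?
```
4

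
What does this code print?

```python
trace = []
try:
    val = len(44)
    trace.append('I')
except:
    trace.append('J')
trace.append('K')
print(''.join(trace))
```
JK

Exception raised in try, caught by bare except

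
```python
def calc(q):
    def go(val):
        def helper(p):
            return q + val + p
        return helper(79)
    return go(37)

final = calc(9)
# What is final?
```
125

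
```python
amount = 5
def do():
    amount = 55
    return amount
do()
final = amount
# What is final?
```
5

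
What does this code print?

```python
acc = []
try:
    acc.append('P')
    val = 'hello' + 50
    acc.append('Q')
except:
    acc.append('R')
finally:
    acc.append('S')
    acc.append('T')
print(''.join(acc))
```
PRST

Code before exception runs, then except, then all of finally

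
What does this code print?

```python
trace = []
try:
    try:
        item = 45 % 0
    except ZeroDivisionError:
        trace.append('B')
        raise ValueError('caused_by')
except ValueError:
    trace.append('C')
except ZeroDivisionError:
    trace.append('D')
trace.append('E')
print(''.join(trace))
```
BCE

ValueError raised and caught, original ZeroDivisionError not re-raised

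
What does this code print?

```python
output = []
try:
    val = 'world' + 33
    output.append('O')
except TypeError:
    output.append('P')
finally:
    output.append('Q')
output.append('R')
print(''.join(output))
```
PQR

finally always runs, even after exception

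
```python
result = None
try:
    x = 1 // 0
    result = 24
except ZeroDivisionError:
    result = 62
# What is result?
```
62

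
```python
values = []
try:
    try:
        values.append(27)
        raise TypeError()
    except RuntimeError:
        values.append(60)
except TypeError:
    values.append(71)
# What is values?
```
[27, 71]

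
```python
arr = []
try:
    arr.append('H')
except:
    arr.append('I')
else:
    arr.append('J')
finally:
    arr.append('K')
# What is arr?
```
['H', 'J', 'K']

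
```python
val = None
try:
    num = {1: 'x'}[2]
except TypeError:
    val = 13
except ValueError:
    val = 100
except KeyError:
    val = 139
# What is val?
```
139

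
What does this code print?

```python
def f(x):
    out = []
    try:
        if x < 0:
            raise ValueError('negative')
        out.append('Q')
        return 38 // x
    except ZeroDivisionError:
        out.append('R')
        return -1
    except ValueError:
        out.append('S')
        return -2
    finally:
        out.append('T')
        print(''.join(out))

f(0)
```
QRT

x=0 causes ZeroDivisionError, caught, finally prints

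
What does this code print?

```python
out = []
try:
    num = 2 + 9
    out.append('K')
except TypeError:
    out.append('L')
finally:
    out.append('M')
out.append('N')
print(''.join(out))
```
KMN

finally runs after normal execution too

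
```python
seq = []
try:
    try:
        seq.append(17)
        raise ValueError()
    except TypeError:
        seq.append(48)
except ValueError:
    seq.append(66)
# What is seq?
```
[17, 66]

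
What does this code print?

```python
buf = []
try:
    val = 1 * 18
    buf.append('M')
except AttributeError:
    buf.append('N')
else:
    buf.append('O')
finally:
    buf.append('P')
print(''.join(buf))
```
MOP

else runs before finally when no exception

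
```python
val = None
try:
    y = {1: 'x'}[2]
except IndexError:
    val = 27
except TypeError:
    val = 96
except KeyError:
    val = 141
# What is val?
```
141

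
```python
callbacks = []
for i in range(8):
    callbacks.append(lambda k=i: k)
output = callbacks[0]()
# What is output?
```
0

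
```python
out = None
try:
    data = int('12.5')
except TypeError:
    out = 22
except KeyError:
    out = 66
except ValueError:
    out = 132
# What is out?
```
132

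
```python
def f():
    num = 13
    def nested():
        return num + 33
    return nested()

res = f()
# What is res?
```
46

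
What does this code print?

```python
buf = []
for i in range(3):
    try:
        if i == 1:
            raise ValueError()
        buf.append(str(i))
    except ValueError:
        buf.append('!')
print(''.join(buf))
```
0!2

Exception on i=1 caught, loop continues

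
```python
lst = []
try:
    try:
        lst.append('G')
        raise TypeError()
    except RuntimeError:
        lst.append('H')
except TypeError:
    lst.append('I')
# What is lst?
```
['G', 'I']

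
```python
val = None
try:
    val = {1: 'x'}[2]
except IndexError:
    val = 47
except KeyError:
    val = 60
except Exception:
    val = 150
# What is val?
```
60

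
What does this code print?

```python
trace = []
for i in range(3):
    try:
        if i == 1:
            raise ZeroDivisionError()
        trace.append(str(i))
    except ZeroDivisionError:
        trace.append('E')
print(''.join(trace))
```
0E2

Exception on i=1 caught, loop continues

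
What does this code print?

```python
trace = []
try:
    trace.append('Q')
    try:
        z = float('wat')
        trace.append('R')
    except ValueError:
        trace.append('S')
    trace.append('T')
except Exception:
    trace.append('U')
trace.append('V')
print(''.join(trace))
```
QSTV

Inner exception caught by inner handler, outer continues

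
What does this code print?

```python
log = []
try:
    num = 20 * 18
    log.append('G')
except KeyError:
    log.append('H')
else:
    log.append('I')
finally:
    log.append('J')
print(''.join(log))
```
GIJ

else runs before finally when no exception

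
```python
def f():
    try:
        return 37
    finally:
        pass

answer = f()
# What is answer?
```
37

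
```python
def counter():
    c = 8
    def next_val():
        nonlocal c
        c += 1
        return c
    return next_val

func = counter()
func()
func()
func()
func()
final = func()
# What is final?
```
13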